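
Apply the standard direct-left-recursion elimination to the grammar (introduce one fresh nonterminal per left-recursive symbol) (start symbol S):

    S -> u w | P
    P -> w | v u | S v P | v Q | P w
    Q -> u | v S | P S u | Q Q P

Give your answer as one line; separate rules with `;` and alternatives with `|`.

S -> u w | P; P -> w P' | v u P' | S v P P' | v Q P'; Q -> u Q' | v S Q' | P S u Q'; P' -> w P' | ε; Q' -> Q P Q' | ε

Directly left-recursive nonterminals: P, Q.
For P: α = {w}, β = {w, v u, S v P, v Q}. Rewrite as P → β P' and P' → α P' | ε.
For Q: α = {Q P}, β = {u, v S, P S u}. Rewrite as Q → β Q' and Q' → α Q' | ε.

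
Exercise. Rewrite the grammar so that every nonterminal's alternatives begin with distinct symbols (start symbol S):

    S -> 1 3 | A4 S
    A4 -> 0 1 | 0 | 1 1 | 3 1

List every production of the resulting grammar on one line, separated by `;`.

A4 has alternatives sharing prefix '0': factor to A4 → 0 A4' with A4' → 1 | ε.

S -> 1 3 | A4 S; A4 -> 1 1 | 3 1 | 0 A4'; A4' -> 1 | eps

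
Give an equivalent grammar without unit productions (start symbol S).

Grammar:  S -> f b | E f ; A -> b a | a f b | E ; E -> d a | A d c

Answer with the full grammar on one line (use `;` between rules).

Unit pairs: A ⇒* {E}.
For each unit pair (A, B), copy every non-unit production of B to A, then drop all unit productions.

S -> f b | E f; A -> d a | A d c | b a | a f b; E -> d a | A d c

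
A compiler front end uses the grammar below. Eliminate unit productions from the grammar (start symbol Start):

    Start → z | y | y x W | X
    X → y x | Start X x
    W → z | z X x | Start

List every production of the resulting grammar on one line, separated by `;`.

Start → z | y | y x W | y x | Start X x; X → y x | Start X x; W → z | y | y x W | y x | Start X x | z X x

Unit pairs: Start ⇒* {X}; W ⇒* {Start, X}.
Replace each nonterminal's rules with the union of the non-unit rules of every nonterminal it unit-derives.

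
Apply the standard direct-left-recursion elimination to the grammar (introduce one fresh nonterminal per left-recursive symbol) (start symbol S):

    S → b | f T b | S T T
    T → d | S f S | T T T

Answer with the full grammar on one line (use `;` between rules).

Directly left-recursive nonterminals: S, T.
For S: α = {T T}, β = {b, f T b}. Rewrite as S → β S' and S' → α S' | ε.
For T: α = {T T}, β = {d, S f S}. Rewrite as T → β T' and T' → α T' | ε.

S → b S' | f T b S'; T → d T' | S f S T'; S' → T T S' | ε; T' → T T T' | ε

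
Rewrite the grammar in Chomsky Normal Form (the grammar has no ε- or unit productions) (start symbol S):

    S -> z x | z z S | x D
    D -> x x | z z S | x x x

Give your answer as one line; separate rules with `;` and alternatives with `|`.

Introduce a nonterminal for each terminal appearing in a rule of length ≥ 2: X1 → z, X2 → x.
Binarize each right-hand side of length ≥ 3 by chaining fresh nonterminals (Y1, Y2, …): affected rules were S → X1 X1 S; D → X1 X1 S; D → X2 X2 X2.

S -> X1 X2 | X1 Y1 | X2 D; D -> X2 X2 | X1 Y2 | X2 Y3; X1 -> z; X2 -> x; Y1 -> X1 S; Y2 -> X1 S; Y3 -> X2 X2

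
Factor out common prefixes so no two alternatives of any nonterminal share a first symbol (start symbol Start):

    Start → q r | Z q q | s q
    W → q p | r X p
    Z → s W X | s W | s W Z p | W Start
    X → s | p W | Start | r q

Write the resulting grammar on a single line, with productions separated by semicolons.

Start → q r | Z q q | s q; W → q p | r X p; Z → W Start | s W Z1; X → s | p W | Start | r q; Z1 → X | ε | Z p

Z has alternatives sharing prefix 's W': factor to Z → s W Z1 with Z1 → X | ε | Z p.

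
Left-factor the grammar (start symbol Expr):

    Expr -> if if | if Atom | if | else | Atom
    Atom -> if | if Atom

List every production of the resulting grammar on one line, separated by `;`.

Expr -> else | Atom | if Expr1; Atom -> if Atom1; Expr1 -> if | Atom | epsilon; Atom1 -> epsilon | Atom

Expr has alternatives sharing prefix 'if': factor to Expr → if Expr1 with Expr1 → if | Atom | ε.
Atom has alternatives sharing prefix 'if': factor to Atom → if Atom1 with Atom1 → ε | Atom.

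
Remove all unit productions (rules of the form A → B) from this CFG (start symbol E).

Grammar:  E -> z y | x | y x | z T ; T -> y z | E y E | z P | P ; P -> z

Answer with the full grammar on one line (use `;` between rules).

E -> z y | x | y x | z T; T -> z | y z | E y E | z P; P -> z

Unit pairs: T ⇒* {P}.
For each unit pair (A, B), copy every non-unit production of B to A, then drop all unit productions.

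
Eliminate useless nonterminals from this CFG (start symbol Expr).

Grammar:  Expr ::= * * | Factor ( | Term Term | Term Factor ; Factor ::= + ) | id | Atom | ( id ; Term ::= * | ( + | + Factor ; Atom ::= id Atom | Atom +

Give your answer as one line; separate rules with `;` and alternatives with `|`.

Expr ::= * * | Factor ( | Term Term | Term Factor; Factor ::= + ) | id | ( id; Term ::= * | ( + | + Factor

Generating nonterminals: {Expr, Factor, Term}.
Reachable from Expr after that: {Expr, Factor, Term}.
Removed useless symbols: {Atom} and every production mentioning them.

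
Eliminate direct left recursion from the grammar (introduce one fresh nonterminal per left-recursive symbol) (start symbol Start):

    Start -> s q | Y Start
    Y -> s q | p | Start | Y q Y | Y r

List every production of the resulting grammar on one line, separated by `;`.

Start -> s q | Y Start; Y -> s q Y1 | p Y1 | Start Y1; Y1 -> q Y Y1 | r Y1 | ε

Directly left-recursive nonterminal: Y.
For Y: α = {q Y, r}, β = {s q, p, Start}. Rewrite as Y → β Y1 and Y1 → α Y1 | ε.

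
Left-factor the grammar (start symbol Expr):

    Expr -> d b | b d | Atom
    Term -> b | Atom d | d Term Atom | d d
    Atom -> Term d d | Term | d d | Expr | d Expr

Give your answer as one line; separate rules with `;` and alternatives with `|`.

Expr -> d b | b d | Atom; Term -> b | Atom d | d Term1; Atom -> Expr | Term Atom1 | d Atom2; Term1 -> Term Atom | d; Atom1 -> d d | ε; Atom2 -> d | Expr

Term has alternatives sharing prefix 'd': factor to Term → d Term1 with Term1 → Term Atom | d.
Atom has alternatives sharing prefix 'Term': factor to Atom → Term Atom1 with Atom1 → d d | ε.
Atom has alternatives sharing prefix 'd': factor to Atom → d Atom2 with Atom2 → d | Expr.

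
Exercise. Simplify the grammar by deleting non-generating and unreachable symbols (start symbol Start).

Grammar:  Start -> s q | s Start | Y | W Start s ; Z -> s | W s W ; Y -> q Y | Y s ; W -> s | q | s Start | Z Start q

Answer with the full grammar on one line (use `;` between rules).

Generating nonterminals: {Start, W, Z}.
Reachable from Start after that: {Start, W, Z}.
Removed useless symbols: {Y} and every production mentioning them.

Start -> s q | s Start | W Start s; Z -> s | W s W; W -> s | q | s Start | Z Start q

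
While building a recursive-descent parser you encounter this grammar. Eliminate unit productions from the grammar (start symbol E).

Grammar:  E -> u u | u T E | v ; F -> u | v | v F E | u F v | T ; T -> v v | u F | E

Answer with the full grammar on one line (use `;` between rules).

Unit pairs: F ⇒* {E, T}; T ⇒* {E}.
For each unit pair (A, B), copy every non-unit production of B to A, then drop all unit productions.

E -> u u | u T E | v; F -> u u | u T E | v | u | v F E | u F v | v v | u F; T -> u u | u T E | v | v v | u F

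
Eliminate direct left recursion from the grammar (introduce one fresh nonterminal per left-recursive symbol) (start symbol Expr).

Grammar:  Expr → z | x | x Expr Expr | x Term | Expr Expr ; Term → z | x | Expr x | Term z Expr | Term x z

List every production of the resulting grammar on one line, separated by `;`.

Left recursion appears on Expr, Term.
For Expr: α = {Expr}, β = {z, x, x Expr Expr, x Term}. Rewrite as Expr → β Expr1 and Expr1 → α Expr1 | ε.
For Term: α = {z Expr, x z}, β = {z, x, Expr x}. Rewrite as Term → β Term1 and Term1 → α Term1 | ε.

Expr → z Expr1 | x Expr1 | x Expr Expr Expr1 | x Term Expr1; Term → z Term1 | x Term1 | Expr x Term1; Expr1 → Expr Expr1 | ε; Term1 → z Expr Term1 | x z Term1 | ε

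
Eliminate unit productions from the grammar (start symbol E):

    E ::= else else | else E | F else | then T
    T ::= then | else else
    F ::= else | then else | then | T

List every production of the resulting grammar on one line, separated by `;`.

Unit pairs: F ⇒* {T}.
Replace each nonterminal's rules with the union of the non-unit rules of every nonterminal it unit-derives.

E ::= else else | else E | F else | then T; T ::= then | else else; F ::= else | then else | then | else else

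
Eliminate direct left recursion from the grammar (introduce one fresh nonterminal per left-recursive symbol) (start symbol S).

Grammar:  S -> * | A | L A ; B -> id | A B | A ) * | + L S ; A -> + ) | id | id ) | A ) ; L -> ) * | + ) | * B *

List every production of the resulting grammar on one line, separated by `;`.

A is directly left-recursive.
For A: α = {)}, β = {+ ), id, id )}. Rewrite as A → β A' and A' → α A' | ε.

S -> * | A | L A; B -> id | A B | A ) * | + L S; A -> + ) A' | id A' | id ) A'; L -> ) * | + ) | * B *; A' -> ) A' | epsilon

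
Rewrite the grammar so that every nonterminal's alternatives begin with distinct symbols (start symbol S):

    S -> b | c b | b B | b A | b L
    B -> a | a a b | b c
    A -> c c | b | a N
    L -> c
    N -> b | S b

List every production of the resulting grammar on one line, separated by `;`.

S has alternatives sharing prefix 'b': factor to S → b S' with S' → ε | B | A | L.
B has alternatives sharing prefix 'a': factor to B → a B' with B' → ε | a b.

S -> c b | b S'; B -> b c | a B'; A -> c c | b | a N; L -> c; N -> b | S b; S' -> ε | B | A | L; B' -> ε | a b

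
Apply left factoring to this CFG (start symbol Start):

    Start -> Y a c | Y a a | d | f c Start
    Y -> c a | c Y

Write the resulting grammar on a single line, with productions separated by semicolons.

Start has alternatives sharing prefix 'Y a': factor to Start → Y a Start1 with Start1 → c | a.
Y has alternatives sharing prefix 'c': factor to Y → c Y1 with Y1 → a | Y.

Start -> d | f c Start | Y a Start1; Y -> c Y1; Start1 -> c | a; Y1 -> a | Y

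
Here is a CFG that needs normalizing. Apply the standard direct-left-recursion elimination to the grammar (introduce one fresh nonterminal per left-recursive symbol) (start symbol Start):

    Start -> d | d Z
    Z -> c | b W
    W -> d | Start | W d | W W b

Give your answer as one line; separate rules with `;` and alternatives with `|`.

Start -> d | d Z; Z -> c | b W; W -> d W1 | Start W1; W1 -> d W1 | W b W1 | ε

W is directly left-recursive.
For W: α = {d, W b}, β = {d, Start}. Rewrite as W → β W1 and W1 → α W1 | ε.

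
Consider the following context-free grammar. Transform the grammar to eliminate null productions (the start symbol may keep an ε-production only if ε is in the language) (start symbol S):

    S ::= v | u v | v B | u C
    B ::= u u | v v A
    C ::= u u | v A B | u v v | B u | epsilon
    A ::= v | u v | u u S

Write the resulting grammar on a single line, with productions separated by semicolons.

S ::= v | u v | v B | u C | u; B ::= u u | v v A; C ::= u u | v A B | u v v | B u; A ::= v | u v | u u S

Nullable nonterminals: {C}.
ε ∉ L(G), so no ε-production is kept.
Add the nullable-subset variants: S → u C gives u C | u.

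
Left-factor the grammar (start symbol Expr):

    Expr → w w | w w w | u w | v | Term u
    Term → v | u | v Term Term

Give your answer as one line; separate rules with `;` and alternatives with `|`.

Expr → u w | v | Term u | w w Expr1; Term → u | v Term1; Expr1 → ε | w; Term1 → ε | Term Term

Expr has alternatives sharing prefix 'w w': factor to Expr → w w Expr1 with Expr1 → ε | w.
Term has alternatives sharing prefix 'v': factor to Term → v Term1 with Term1 → ε | Term Term.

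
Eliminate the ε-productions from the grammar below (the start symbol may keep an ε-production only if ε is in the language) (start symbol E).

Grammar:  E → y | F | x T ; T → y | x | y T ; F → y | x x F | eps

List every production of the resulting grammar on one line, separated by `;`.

E → y | F | x T | ε; T → y | x | y T; F → y | x x F | x x

Nullable set = {E, F}.
ε ∈ L(G) since E is nullable, so keep E → ε.
Expand every rule over subsets of its nullable positions: F → x x F gives x x F | x x.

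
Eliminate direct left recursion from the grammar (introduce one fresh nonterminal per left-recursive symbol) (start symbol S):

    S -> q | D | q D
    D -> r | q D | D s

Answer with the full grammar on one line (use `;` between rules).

S -> q | D | q D; D -> r D' | q D D'; D' -> s D' | ε

Directly left-recursive nonterminal: D.
For D: α = {s}, β = {r, q D}. Rewrite as D → β D' and D' → α D' | ε.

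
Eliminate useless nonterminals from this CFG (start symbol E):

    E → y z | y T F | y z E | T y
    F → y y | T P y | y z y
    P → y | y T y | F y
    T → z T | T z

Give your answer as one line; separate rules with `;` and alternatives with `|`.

Generating nonterminals: {E, F, P}.
Reachable from E after that: {E}.
Removed useless symbols: {F, P, T} and every production mentioning them.

E → y z | y z E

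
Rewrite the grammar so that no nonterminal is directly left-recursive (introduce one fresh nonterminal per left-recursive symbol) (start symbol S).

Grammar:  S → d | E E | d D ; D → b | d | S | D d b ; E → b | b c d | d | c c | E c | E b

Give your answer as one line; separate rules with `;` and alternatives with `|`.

Directly left-recursive nonterminals: D, E.
For D: α = {d b}, β = {b, d, S}. Rewrite as D → β D' and D' → α D' | ε.
For E: α = {c, b}, β = {b, b c d, d, c c}. Rewrite as E → β E' and E' → α E' | ε.

S → d | E E | d D; D → b D' | d D' | S D'; E → b E' | b c d E' | d E' | c c E'; D' → d b D' | ε; E' → c E' | b E' | ε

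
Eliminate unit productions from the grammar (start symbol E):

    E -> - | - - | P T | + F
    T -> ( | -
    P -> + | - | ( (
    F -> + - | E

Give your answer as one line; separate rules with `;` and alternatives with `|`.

E -> - | - - | P T | + F; T -> ( | -; P -> + | - | ( (; F -> - | - - | P T | + F | + -

Unit pairs: F ⇒* {E}.
For every A with A ⇒* B via unit rules, add B's non-unit alternatives to A; then delete every rule of the form X → Y.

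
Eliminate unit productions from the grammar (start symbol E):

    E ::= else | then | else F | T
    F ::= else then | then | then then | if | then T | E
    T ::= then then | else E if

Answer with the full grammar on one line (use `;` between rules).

Unit pairs: E ⇒* {T}; F ⇒* {E, T}.
Replace each nonterminal's rules with the union of the non-unit rules of every nonterminal it unit-derives.

E ::= else | then | else F | then then | else E if; F ::= else | then | else F | else then | then then | if | then T | else E if; T ::= then then | else E if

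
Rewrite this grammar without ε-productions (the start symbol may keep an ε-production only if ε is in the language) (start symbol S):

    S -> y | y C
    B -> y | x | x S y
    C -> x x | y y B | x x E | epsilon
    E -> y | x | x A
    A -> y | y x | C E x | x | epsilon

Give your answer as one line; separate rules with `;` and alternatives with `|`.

S -> y | y C; B -> y | x | x S y; C -> x x | y y B | x x E; E -> y | x | x A; A -> y | y x | C E x | E x | x

Nullable nonterminals: {A, C}.
ε ∉ L(G), so no ε-production is kept.
For each production, add variants omitting each subset of nullable occurrences: A → C E x gives C E x | E x.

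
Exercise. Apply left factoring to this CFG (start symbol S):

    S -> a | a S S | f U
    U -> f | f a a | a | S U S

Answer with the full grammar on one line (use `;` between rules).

S -> f U | a S'; U -> a | S U S | f U'; S' -> ε | S S; U' -> ε | a a

S has alternatives sharing prefix 'a': factor to S → a S' with S' → ε | S S.
U has alternatives sharing prefix 'f': factor to U → f U' with U' → ε | a a.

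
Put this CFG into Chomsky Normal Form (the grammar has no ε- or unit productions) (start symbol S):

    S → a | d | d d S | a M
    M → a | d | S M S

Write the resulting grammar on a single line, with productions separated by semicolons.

S → a | d | X1 Y1 | X2 M; M → a | d | S Y2; X1 → d; X2 → a; Y1 → X1 S; Y2 → M S

Introduce a nonterminal for each terminal appearing in a rule of length ≥ 2: X1 → d, X2 → a.
Binarize each right-hand side of length ≥ 3 by chaining fresh nonterminals (Y1, Y2, …): affected rules were S → X1 X1 S; M → S M S.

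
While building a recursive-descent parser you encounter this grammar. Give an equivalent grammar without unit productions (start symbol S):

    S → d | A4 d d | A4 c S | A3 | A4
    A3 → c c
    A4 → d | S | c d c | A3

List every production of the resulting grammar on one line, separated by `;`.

Unit pairs: A4 ⇒* {A3, S}; S ⇒* {A3, A4}.
For every A with A ⇒* B via unit rules, add B's non-unit alternatives to A; then delete every rule of the form X → Y.

S → d | c d c | A4 d d | A4 c S | c c; A3 → c c; A4 → d | c d c | A4 d d | A4 c S | c c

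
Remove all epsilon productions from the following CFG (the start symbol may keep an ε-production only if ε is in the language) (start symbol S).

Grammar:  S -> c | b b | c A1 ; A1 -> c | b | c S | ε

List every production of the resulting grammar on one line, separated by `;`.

Nullable set = {A1}.
ε ∉ L(G), so no ε-production is kept.

S -> c | b b | c A1; A1 -> c | b | c S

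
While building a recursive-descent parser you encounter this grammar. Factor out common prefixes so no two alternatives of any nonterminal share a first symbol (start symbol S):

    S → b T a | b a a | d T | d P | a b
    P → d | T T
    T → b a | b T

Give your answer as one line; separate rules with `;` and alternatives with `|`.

S has alternatives sharing prefix 'b': factor to S → b S' with S' → T a | a a.
S has alternatives sharing prefix 'd': factor to S → d S'' with S'' → T | P.
T has alternatives sharing prefix 'b': factor to T → b T' with T' → a | T.

S → a b | b S' | d S''; P → d | T T; T → b T'; S' → T a | a a; S'' → T | P; T' → a | T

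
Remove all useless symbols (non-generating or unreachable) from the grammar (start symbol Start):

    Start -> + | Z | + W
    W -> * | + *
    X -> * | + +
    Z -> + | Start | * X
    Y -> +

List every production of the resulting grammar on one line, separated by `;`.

Generating nonterminals: {Start, W, X, Y, Z}.
Reachable from Start after that: {Start, W, X, Z}.
Removed useless symbols: {Y} and every production mentioning them.

Start -> + | Z | + W; W -> * | + *; X -> * | + +; Z -> + | Start | * X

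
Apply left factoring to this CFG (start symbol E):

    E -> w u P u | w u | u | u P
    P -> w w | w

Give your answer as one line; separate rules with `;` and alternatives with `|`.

E -> w u E' | u E''; P -> w P'; E' -> P u | ε; E'' -> ε | P; P' -> w | ε

E has alternatives sharing prefix 'w u': factor to E → w u E' with E' → P u | ε.
E has alternatives sharing prefix 'u': factor to E → u E'' with E'' → ε | P.
P has alternatives sharing prefix 'w': factor to P → w P' with P' → w | ε.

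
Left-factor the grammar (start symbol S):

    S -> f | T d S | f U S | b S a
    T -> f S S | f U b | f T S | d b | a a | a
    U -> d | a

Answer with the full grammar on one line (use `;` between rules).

S -> T d S | b S a | f S'; T -> d b | f T' | a T''; U -> d | a; S' -> ε | U S; T' -> S S | U b | T S; T'' -> a | ε

S has alternatives sharing prefix 'f': factor to S → f S' with S' → ε | U S.
T has alternatives sharing prefix 'f': factor to T → f T' with T' → S S | U b | T S.
T has alternatives sharing prefix 'a': factor to T → a T'' with T'' → a | ε.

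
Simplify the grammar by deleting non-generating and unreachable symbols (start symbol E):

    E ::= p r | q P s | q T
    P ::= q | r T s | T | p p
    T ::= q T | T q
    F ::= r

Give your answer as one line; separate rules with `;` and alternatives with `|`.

Generating nonterminals: {E, F, P}.
Reachable from E after that: {E, P}.
Removed useless symbols: {F, T} and every production mentioning them.

E ::= p r | q P s; P ::= q | p p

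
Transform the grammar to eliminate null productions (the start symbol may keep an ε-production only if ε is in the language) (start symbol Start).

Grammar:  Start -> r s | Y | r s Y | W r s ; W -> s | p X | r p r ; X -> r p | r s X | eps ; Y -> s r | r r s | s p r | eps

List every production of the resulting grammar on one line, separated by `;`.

The nullable symbols are {Start, X, Y}.
ε ∈ L(G) since Start is nullable, so keep Start → ε.
For each production, add variants omitting each subset of nullable occurrences: W → p X gives p X | p. X → r s X gives r s X | r s.

Start -> r s | Y | r s Y | W r s | ε; W -> s | p X | p | r p r; X -> r p | r s X | r s; Y -> s r | r r s | s p r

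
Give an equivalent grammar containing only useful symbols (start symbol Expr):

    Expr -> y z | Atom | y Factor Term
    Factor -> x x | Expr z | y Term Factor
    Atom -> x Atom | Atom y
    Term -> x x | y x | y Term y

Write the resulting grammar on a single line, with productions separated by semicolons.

Generating nonterminals: {Expr, Factor, Term}.
Reachable from Expr after that: {Expr, Factor, Term}.
Removed useless symbols: {Atom} and every production mentioning them.

Expr -> y z | y Factor Term; Factor -> x x | Expr z | y Term Factor; Term -> x x | y x | y Term y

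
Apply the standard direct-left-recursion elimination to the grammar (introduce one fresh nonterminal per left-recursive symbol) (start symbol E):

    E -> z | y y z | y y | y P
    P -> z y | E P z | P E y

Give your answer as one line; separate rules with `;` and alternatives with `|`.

P is directly left-recursive.
For P: α = {E y}, β = {z y, E P z}. Rewrite as P → β P' and P' → α P' | ε.

E -> z | y y z | y y | y P; P -> z y P' | E P z P'; P' -> E y P' | ε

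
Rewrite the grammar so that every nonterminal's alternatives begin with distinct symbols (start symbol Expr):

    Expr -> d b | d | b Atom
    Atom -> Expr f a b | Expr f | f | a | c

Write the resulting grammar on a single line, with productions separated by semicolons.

Expr -> b Atom | d Expr1; Atom -> f | a | c | Expr f Atom1; Expr1 -> b | ε; Atom1 -> a b | ε

Expr has alternatives sharing prefix 'd': factor to Expr → d Expr1 with Expr1 → b | ε.
Atom has alternatives sharing prefix 'Expr f': factor to Atom → Expr f Atom1 with Atom1 → a b | ε.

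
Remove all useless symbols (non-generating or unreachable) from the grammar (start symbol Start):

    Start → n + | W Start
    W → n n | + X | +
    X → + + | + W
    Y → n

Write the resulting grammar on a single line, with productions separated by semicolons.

Generating nonterminals: {Start, W, X, Y}.
Reachable from Start after that: {Start, W, X}.
Removed useless symbols: {Y} and every production mentioning them.

Start → n + | W Start; W → n n | + X | +; X → + + | + W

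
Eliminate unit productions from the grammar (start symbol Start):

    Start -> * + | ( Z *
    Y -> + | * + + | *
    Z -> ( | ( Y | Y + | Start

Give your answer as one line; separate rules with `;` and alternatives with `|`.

Unit pairs: Z ⇒* {Start}.
Replace each nonterminal's rules with the union of the non-unit rules of every nonterminal it unit-derives.

Start -> * + | ( Z *; Y -> + | * + + | *; Z -> ( | ( Y | Y + | * + | ( Z *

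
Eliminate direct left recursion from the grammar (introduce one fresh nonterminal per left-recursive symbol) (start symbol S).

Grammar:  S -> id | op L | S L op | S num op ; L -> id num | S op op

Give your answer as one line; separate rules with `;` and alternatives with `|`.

S -> id S' | op L S'; L -> id num | S op op; S' -> L op S' | num op S' | eps

S is directly left-recursive.
For S: α = {L op, num op}, β = {id, op L}. Rewrite as S → β S' and S' → α S' | ε.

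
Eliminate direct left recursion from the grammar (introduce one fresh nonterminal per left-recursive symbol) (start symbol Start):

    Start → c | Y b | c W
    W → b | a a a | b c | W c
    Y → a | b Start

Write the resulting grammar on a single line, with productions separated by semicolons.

Start → c | Y b | c W; W → b W1 | a a a W1 | b c W1; Y → a | b Start; W1 → c W1 | eps

Directly left-recursive nonterminal: W.
For W: α = {c}, β = {b, a a a, b c}. Rewrite as W → β W1 and W1 → α W1 | ε.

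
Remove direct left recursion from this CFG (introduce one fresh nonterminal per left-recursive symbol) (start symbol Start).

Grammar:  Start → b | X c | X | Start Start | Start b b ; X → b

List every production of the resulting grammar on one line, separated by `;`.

Start → b Start1 | X c Start1 | X Start1; X → b; Start1 → Start Start1 | b b Start1 | ε

Left recursion appears on Start.
For Start: α = {Start, b b}, β = {b, X c, X}. Rewrite as Start → β Start1 and Start1 → α Start1 | ε.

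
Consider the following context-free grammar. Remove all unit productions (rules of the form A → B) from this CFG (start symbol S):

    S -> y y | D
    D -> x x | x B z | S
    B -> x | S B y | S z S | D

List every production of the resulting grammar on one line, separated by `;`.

Unit pairs: B ⇒* {D, S}; D ⇒* {S}; S ⇒* {D}.
For every A with A ⇒* B via unit rules, add B's non-unit alternatives to A; then delete every rule of the form X → Y.

S -> x x | x B z | y y; D -> y y | x x | x B z; B -> x | S B y | S z S | y y | x x | x B z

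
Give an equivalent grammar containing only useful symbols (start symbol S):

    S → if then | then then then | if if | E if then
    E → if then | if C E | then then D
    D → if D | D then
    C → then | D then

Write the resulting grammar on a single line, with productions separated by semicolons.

S → if then | then then then | if if | E if then; E → if then | if C E; C → then

Generating nonterminals: {C, E, S}.
Reachable from S after that: {C, E, S}.
Removed useless symbols: {D} and every production mentioning them.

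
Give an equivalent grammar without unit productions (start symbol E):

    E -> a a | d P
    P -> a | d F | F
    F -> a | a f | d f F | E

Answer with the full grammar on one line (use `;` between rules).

Unit pairs: F ⇒* {E}; P ⇒* {E, F}.
Replace each nonterminal's rules with the union of the non-unit rules of every nonterminal it unit-derives.

E -> a a | d P; P -> a a | d P | a | a f | d f F | d F; F -> a a | d P | a | a f | d f F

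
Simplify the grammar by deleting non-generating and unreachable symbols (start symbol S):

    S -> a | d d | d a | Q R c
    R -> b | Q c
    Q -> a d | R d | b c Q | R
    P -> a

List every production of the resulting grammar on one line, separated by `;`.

S -> a | d d | d a | Q R c; R -> b | Q c; Q -> a d | R d | b c Q | R

Generating nonterminals: {P, Q, R, S}.
Reachable from S after that: {Q, R, S}.
Removed useless symbols: {P} and every production mentioning them.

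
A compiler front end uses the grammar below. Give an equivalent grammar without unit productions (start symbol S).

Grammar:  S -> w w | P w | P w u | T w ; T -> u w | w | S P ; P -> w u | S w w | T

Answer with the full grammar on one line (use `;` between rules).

Unit pairs: P ⇒* {T}.
For every A with A ⇒* B via unit rules, add B's non-unit alternatives to A; then delete every rule of the form X → Y.

S -> w w | P w | P w u | T w; T -> u w | w | S P; P -> w u | S w w | u w | w | S P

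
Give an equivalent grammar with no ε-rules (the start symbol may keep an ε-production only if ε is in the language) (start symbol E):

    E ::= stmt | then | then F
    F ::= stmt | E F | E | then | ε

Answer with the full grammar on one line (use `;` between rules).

The nullable symbols are {F}.
ε ∉ L(G), so no ε-production is kept.
Expand every rule over subsets of its nullable positions: F → E F gives E F | E.

E ::= stmt | then | then F; F ::= stmt | E F | E | then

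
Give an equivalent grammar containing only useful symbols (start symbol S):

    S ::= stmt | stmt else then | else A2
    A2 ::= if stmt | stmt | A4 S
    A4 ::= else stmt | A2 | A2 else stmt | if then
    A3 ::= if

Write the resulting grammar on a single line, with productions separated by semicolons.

S ::= stmt | stmt else then | else A2; A2 ::= if stmt | stmt | A4 S; A4 ::= else stmt | A2 | A2 else stmt | if then

Generating nonterminals: {A2, A3, A4, S}.
Reachable from S after that: {A2, A4, S}.
Removed useless symbols: {A3} and every production mentioning them.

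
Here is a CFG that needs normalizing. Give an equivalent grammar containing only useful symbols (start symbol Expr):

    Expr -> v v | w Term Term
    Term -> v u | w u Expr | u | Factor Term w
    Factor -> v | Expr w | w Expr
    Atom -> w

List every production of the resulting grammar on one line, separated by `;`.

Generating nonterminals: {Atom, Expr, Factor, Term}.
Reachable from Expr after that: {Expr, Factor, Term}.
Removed useless symbols: {Atom} and every production mentioning them.

Expr -> v v | w Term Term; Term -> v u | w u Expr | u | Factor Term w; Factor -> v | Expr w | w Expr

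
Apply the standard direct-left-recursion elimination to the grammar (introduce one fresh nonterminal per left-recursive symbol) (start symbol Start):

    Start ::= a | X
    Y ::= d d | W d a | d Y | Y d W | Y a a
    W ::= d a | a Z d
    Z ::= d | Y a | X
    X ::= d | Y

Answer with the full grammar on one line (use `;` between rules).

Start ::= a | X; Y ::= d d Y1 | W d a Y1 | d Y Y1; W ::= d a | a Z d; Z ::= d | Y a | X; X ::= d | Y; Y1 ::= d W Y1 | a a Y1 | ε

Y is directly left-recursive.
For Y: α = {d W, a a}, β = {d d, W d a, d Y}. Rewrite as Y → β Y1 and Y1 → α Y1 | ε.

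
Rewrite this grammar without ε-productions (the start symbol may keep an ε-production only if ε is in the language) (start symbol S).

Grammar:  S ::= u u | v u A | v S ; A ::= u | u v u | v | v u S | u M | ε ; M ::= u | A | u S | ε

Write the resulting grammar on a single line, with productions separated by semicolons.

S ::= u u | v u A | v u | v S; A ::= u | u v u | v | v u S | u M; M ::= u | A | u S

Nullable nonterminals: {A, M}.
ε ∉ L(G), so no ε-production is kept.
Expand every rule over subsets of its nullable positions: S → v u A gives v u A | v u.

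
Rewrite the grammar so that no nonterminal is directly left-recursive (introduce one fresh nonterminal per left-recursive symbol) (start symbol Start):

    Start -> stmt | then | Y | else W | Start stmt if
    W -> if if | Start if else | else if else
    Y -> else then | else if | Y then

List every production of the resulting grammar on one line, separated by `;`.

Start -> stmt Start1 | then Start1 | Y Start1 | else W Start1; W -> if if | Start if else | else if else; Y -> else then Y1 | else if Y1; Start1 -> stmt if Start1 | eps; Y1 -> then Y1 | eps

Left recursion appears on Start, Y.
For Start: α = {stmt if}, β = {stmt, then, Y, else W}. Rewrite as Start → β Start1 and Start1 → α Start1 | ε.
For Y: α = {then}, β = {else then, else if}. Rewrite as Y → β Y1 and Y1 → α Y1 | ε.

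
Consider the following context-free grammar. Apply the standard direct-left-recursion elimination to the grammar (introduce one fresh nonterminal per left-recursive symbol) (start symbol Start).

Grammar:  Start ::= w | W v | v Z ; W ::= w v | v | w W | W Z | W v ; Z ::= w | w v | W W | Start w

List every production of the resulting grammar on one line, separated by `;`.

Start ::= w | W v | v Z; W ::= w v W1 | v W1 | w W W1; Z ::= w | w v | W W | Start w; W1 ::= Z W1 | v W1 | ε

Left recursion appears on W.
For W: α = {Z, v}, β = {w v, v, w W}. Rewrite as W → β W1 and W1 → α W1 | ε.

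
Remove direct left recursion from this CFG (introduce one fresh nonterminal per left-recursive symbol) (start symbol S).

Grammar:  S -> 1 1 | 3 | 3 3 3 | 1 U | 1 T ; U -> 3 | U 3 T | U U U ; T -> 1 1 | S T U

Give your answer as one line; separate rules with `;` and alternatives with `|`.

S -> 1 1 | 3 | 3 3 3 | 1 U | 1 T; U -> 3 U'; T -> 1 1 | S T U; U' -> 3 T U' | U U U' | ε

U is directly left-recursive.
For U: α = {3 T, U U}, β = {3}. Rewrite as U → β U' and U' → α U' | ε.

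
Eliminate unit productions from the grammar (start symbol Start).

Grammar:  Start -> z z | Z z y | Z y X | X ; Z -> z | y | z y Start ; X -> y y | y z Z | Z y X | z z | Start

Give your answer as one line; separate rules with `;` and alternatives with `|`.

Unit pairs: Start ⇒* {X}; X ⇒* {Start}.
For every A with A ⇒* B via unit rules, add B's non-unit alternatives to A; then delete every rule of the form X → Y.

Start -> z z | Z z y | Z y X | y y | y z Z; Z -> z | y | z y Start; X -> z z | Z z y | Z y X | y y | y z Z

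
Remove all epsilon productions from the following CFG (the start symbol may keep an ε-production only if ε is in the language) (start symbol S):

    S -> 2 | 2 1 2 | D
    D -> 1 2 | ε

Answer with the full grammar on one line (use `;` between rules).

Nullable nonterminals: {D, S}.
ε ∈ L(G) since S is nullable, so keep S → ε.

S -> 2 | 2 1 2 | D | ε; D -> 1 2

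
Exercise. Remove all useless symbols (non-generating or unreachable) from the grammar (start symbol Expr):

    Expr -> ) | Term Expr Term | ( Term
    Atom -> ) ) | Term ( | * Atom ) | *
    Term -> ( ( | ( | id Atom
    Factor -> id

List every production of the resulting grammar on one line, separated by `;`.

Generating nonterminals: {Atom, Expr, Factor, Term}.
Reachable from Expr after that: {Atom, Expr, Term}.
Removed useless symbols: {Factor} and every production mentioning them.

Expr -> ) | Term Expr Term | ( Term; Atom -> ) ) | Term ( | * Atom ) | *; Term -> ( ( | ( | id Atom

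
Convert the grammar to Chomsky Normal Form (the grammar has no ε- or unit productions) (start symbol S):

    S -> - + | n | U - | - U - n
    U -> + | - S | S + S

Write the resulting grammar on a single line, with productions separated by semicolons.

Introduce a nonterminal for each terminal appearing in a rule of length ≥ 2: X1 → -, X2 → +, X3 → n.
Binarize each right-hand side of length ≥ 3 by chaining fresh nonterminals (Y1, Y2, …): affected rules were S → X1 U X1 X3; U → S X2 S.

S -> X1 X2 | n | U X1 | X1 Y1; U -> + | X1 S | S Y3; X1 -> -; X2 -> +; X3 -> n; Y1 -> U Y2; Y2 -> X1 X3; Y3 -> X2 S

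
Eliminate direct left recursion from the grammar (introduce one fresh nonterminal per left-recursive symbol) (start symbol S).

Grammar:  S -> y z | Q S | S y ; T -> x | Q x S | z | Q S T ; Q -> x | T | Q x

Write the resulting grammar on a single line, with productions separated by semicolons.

Left recursion appears on S, Q.
For S: α = {y}, β = {y z, Q S}. Rewrite as S → β S' and S' → α S' | ε.
For Q: α = {x}, β = {x, T}. Rewrite as Q → β Q' and Q' → α Q' | ε.

S -> y z S' | Q S S'; T -> x | Q x S | z | Q S T; Q -> x Q' | T Q'; S' -> y S' | ε; Q' -> x Q' | ε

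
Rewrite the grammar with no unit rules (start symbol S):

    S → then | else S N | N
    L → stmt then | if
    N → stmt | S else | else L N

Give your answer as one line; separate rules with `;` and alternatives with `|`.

Unit pairs: S ⇒* {N}.
For every A with A ⇒* B via unit rules, add B's non-unit alternatives to A; then delete every rule of the form X → Y.

S → then | else S N | stmt | S else | else L N; L → stmt then | if; N → stmt | S else | else L N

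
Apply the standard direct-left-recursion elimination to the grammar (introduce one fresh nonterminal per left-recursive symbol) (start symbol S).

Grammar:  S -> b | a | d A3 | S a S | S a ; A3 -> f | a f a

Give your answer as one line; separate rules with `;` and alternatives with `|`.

Directly left-recursive nonterminal: S.
For S: α = {a S, a}, β = {b, a, d A3}. Rewrite as S → β S' and S' → α S' | ε.

S -> b S' | a S' | d A3 S'; A3 -> f | a f a; S' -> a S S' | a S' | ε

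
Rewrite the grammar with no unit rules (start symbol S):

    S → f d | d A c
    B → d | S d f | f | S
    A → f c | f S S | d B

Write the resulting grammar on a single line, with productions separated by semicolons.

S → f d | d A c; B → d | S d f | f | f d | d A c; A → f c | f S S | d B

Unit pairs: B ⇒* {S}.
For each unit pair (A, B), copy every non-unit production of B to A, then drop all unit productions.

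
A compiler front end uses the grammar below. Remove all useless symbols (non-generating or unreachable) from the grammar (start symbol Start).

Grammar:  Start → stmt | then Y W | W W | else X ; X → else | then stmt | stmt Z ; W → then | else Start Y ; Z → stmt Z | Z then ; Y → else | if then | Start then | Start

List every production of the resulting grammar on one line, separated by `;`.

Start → stmt | then Y W | W W | else X; X → else | then stmt; W → then | else Start Y; Y → else | if then | Start then | Start

Generating nonterminals: {Start, W, X, Y}.
Reachable from Start after that: {Start, W, X, Y}.
Removed useless symbols: {Z} and every production mentioning them.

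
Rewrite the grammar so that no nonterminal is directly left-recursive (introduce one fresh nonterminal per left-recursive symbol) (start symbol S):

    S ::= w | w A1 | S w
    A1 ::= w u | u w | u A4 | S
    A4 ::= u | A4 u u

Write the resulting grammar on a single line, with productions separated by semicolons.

S ::= w S' | w A1 S'; A1 ::= w u | u w | u A4 | S; A4 ::= u A4'; S' ::= w S' | ε; A4' ::= u u A4' | ε

Left recursion appears on S, A4.
For S: α = {w}, β = {w, w A1}. Rewrite as S → β S' and S' → α S' | ε.
For A4: α = {u u}, β = {u}. Rewrite as A4 → β A4' and A4' → α A4' | ε.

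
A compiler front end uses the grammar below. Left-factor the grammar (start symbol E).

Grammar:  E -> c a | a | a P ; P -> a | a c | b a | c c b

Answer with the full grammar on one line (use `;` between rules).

E has alternatives sharing prefix 'a': factor to E → a E' with E' → ε | P.
P has alternatives sharing prefix 'a': factor to P → a P' with P' → ε | c.

E -> c a | a E'; P -> b a | c c b | a P'; E' -> epsilon | P; P' -> epsilon | c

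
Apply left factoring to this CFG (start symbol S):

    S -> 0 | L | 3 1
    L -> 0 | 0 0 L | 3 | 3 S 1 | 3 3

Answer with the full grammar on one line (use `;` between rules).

L has alternatives sharing prefix '3': factor to L → 3 L' with L' → ε | S 1 | 3.
L has alternatives sharing prefix '0': factor to L → 0 L'' with L'' → ε | 0 L.

S -> 0 | L | 3 1; L -> 3 L' | 0 L''; L' -> ε | S 1 | 3; L'' -> ε | 0 L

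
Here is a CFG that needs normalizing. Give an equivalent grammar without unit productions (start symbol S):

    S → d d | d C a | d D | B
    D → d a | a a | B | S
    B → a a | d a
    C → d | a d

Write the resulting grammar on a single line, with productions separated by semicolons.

S → a a | d a | d d | d C a | d D; D → a a | d a | d d | d C a | d D; B → a a | d a; C → d | a d

Unit pairs: D ⇒* {B, S}; S ⇒* {B}.
Replace each nonterminal's rules with the union of the non-unit rules of every nonterminal it unit-derives.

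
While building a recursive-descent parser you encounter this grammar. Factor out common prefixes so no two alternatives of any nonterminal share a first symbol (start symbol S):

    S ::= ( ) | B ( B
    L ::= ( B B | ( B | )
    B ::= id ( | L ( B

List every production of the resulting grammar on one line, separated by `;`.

S ::= ( ) | B ( B; L ::= ) | ( B L'; B ::= id ( | L ( B; L' ::= B | ε

L has alternatives sharing prefix '( B': factor to L → ( B L' with L' → B | ε.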